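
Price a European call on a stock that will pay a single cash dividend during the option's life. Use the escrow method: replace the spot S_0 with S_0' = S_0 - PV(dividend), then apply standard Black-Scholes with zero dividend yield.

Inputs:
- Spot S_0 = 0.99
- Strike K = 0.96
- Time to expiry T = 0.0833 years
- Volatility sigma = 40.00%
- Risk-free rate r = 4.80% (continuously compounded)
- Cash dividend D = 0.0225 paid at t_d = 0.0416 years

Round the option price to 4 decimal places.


PV(D) = D * exp(-r * t_d) = 0.0225 * 0.99800519 = 0.02245512
S_0' = S_0 - PV(D) = 0.9900 - 0.02245512 = 0.96754488
d1 = (ln(S_0'/K) + (r + sigma^2/2)*T) / (sigma*sqrt(T)) = 0.16016819
d2 = d1 - sigma*sqrt(T) = 0.04472123
exp(-rT) = 0.99600958
N(d1) = 0.56362571; N(d2) = 0.51783525
C = S_0' * N(d1) - K * exp(-rT) * N(d2) = 0.96754488 * 0.56362571 - 0.9600 * 0.99600958 * 0.51783525 = 0.0502

Answer: Price = 0.0502


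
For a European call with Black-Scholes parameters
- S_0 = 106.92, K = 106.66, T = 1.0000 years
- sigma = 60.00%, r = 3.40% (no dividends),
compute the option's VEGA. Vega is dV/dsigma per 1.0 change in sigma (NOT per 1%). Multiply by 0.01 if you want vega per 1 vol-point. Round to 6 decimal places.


d1 = 0.3607244768; d2 = -0.2392755232
phi(d1) = 0.3738129997; exp(-qT) = 1.0000000000; exp(-rT) = 0.9665715046
Vega = S * exp(-qT) * phi(d1) * sqrt(T) = 106.9200 * 1.0000000000 * 0.3738129997 * 1.0000000000 = 39.968086

Answer: Vega = 39.968086


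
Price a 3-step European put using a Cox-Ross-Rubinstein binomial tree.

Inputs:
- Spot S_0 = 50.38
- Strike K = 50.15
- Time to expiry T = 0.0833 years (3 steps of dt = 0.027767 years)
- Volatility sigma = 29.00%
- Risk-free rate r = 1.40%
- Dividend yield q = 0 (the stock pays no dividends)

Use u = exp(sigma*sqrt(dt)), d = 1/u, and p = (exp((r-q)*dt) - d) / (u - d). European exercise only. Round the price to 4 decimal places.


dt = T/N = 0.027767
u = exp(sigma*sqrt(dt)) = 1.049510; d = 1/u = 0.952825
p = (exp((r-q)*dt) - d) / (u - d) = 0.491943
Discount per step: exp(-r*dt) = 0.999611
Stock lattice S(k, i) with i counting down-moves:
  k=0: S(0,0) = 50.3800
  k=1: S(1,0) = 52.8743; S(1,1) = 48.0033
  k=2: S(2,0) = 55.4922; S(2,1) = 50.3800; S(2,2) = 45.7388
  k=3: S(3,0) = 58.2396; S(3,1) = 52.8743; S(3,2) = 48.0033; S(3,3) = 43.5811
Terminal payoffs V(N, i) = max(K - S_T, 0):
  V(3,0) = 0.000000; V(3,1) = 0.000000; V(3,2) = 2.146659; V(3,3) = 6.568913
Backward induction: V(k, i) = exp(-r*dt) * [p * V(k+1, i) + (1-p) * V(k+1, i+1)].
  V(2,0) = exp(-r*dt) * [p*0.000000 + (1-p)*0.000000] = 0.000000
  V(2,1) = exp(-r*dt) * [p*0.000000 + (1-p)*2.146659] = 1.090202
  V(2,2) = exp(-r*dt) * [p*2.146659 + (1-p)*6.568913] = 4.391709
  V(1,0) = exp(-r*dt) * [p*0.000000 + (1-p)*1.090202] = 0.553670
  V(1,1) = exp(-r*dt) * [p*1.090202 + (1-p)*4.391709] = 2.766481
  V(0,0) = exp(-r*dt) * [p*0.553670 + (1-p)*2.766481] = 1.677252

Answer: Price = V(0,0) = 1.6773


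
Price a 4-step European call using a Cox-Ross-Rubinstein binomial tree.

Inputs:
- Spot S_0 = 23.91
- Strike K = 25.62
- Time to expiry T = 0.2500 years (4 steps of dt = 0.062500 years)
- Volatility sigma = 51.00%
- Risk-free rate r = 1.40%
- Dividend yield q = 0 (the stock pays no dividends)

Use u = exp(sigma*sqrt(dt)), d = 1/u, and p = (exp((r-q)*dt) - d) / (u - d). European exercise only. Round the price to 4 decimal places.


dt = T/N = 0.062500
u = exp(sigma*sqrt(dt)) = 1.135985; d = 1/u = 0.880293
p = (exp((r-q)*dt) - d) / (u - d) = 0.471592
Discount per step: exp(-r*dt) = 0.999125
Stock lattice S(k, i) with i counting down-moves:
  k=0: S(0,0) = 23.9100
  k=1: S(1,0) = 27.1614; S(1,1) = 21.0478
  k=2: S(2,0) = 30.8549; S(2,1) = 23.9100; S(2,2) = 18.5283
  k=3: S(3,0) = 35.0507; S(3,1) = 27.1614; S(3,2) = 21.0478; S(3,3) = 16.3103
  k=4: S(4,0) = 39.8171; S(4,1) = 30.8549; S(4,2) = 23.9100; S(4,3) = 18.5283; S(4,4) = 14.3578
Terminal payoffs V(N, i) = max(S_T - K, 0):
  V(4,0) = 14.197112; V(4,1) = 5.234937; V(4,2) = 0.000000; V(4,3) = 0.000000; V(4,4) = 0.000000
Backward induction: V(k, i) = exp(-r*dt) * [p * V(k+1, i) + (1-p) * V(k+1, i+1)].
  V(3,0) = exp(-r*dt) * [p*14.197112 + (1-p)*5.234937] = 9.453150
  V(3,1) = exp(-r*dt) * [p*5.234937 + (1-p)*0.000000] = 2.466594
  V(3,2) = exp(-r*dt) * [p*0.000000 + (1-p)*0.000000] = 0.000000
  V(3,3) = exp(-r*dt) * [p*0.000000 + (1-p)*0.000000] = 0.000000
  V(2,0) = exp(-r*dt) * [p*9.453150 + (1-p)*2.466594] = 5.756357
  V(2,1) = exp(-r*dt) * [p*2.466594 + (1-p)*0.000000] = 1.162208
  V(2,2) = exp(-r*dt) * [p*0.000000 + (1-p)*0.000000] = 0.000000
  V(1,0) = exp(-r*dt) * [p*5.756357 + (1-p)*1.162208] = 3.325859
  V(1,1) = exp(-r*dt) * [p*1.162208 + (1-p)*0.000000] = 0.547608
  V(0,0) = exp(-r*dt) * [p*3.325859 + (1-p)*0.547608] = 1.856183

Answer: Price = V(0,0) = 1.8562


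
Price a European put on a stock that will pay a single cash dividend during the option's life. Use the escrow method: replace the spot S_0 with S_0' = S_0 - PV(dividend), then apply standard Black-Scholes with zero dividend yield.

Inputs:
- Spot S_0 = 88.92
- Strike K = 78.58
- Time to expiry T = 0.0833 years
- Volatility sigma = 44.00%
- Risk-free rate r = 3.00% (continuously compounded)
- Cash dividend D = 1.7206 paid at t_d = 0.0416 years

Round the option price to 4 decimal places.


Answer: Price = 1.1752

Derivation:
PV(D) = D * exp(-r * t_d) = 1.7206 * 0.99875278 = 1.71845403
S_0' = S_0 - PV(D) = 88.9200 - 1.71845403 = 87.20154597
d1 = (ln(S_0'/K) + (r + sigma^2/2)*T) / (sigma*sqrt(T)) = 0.90295136
d2 = d1 - sigma*sqrt(T) = 0.77595970
exp(-rT) = 0.99750412
N(-d1) = 0.18327586; N(-d2) = 0.21888639
P = K * exp(-rT) * N(-d2) - S_0' * N(-d1) = 78.5800 * 0.99750412 * 0.21888639 - 87.20154597 * 0.18327586 = 1.1752


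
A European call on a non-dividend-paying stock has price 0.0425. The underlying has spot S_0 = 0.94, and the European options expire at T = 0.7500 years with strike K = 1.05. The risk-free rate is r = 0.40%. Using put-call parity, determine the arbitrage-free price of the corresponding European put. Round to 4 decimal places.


Answer: Put price = 0.1494

Derivation:
Put-call parity: C - P = S_0 * exp(-qT) - K * exp(-rT).
S_0 * exp(-qT) = 0.9400 * 1.00000000 = 0.94000000
K * exp(-rT) = 1.0500 * 0.99700450 = 1.04685472
P = C - S*exp(-qT) + K*exp(-rT)
P = 0.0425 - 0.94000000 + 1.04685472 = 0.1494


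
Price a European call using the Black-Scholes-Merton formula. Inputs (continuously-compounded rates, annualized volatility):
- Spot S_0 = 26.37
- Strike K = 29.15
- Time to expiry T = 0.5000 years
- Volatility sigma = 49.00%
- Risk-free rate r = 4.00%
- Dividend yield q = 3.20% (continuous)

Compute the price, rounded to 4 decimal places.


d1 = (ln(S/K) + (r - q + 0.5*sigma^2) * T) / (sigma * sqrt(T)) = -0.10448704
d2 = d1 - sigma * sqrt(T) = -0.45096936
exp(-rT) = 0.98019867; exp(-qT) = 0.98412732
C = S_0 * exp(-qT) * N(d1) - K * exp(-rT) * N(d2)
N(d1) = 0.45839143; N(d2) = 0.32600582
C = 26.3700 * 0.98412732 * 0.45839143 - 29.1500 * 0.98019867 * 0.32600582 = 2.5810

Answer: Price = 2.5810


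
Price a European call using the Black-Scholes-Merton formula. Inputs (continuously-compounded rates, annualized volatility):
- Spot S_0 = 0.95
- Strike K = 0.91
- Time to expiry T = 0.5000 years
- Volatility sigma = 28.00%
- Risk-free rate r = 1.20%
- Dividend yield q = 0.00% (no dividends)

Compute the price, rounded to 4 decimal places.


Answer: Price = 0.0981

Derivation:
d1 = (ln(S/K) + (r - q + 0.5*sigma^2) * T) / (sigma * sqrt(T)) = 0.34657013
d2 = d1 - sigma * sqrt(T) = 0.14858023
exp(-rT) = 0.99401796; exp(-qT) = 1.00000000
C = S_0 * exp(-qT) * N(d1) - K * exp(-rT) * N(d2)
N(d1) = 0.63554286; N(d2) = 0.55905756
C = 0.9500 * 1.00000000 * 0.63554286 - 0.9100 * 0.99401796 * 0.55905756 = 0.0981


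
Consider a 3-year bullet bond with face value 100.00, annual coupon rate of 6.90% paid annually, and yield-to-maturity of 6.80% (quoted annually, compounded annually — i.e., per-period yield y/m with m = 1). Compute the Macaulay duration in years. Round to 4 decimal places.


Answer: Macaulay duration = 2.8108 years

Derivation:
Coupon per period c = face * coupon_rate / m = 6.900000
Periods per year m = 1; per-period yield y/m = 0.068000
Number of cashflows N = 3
Cashflows (t years, CF_t, discount factor 1/(1+y/m)^(m*t), PV):
  t = 1.0000: CF_t = 6.900000, DF = 0.936330, PV = 6.460674
  t = 2.0000: CF_t = 6.900000, DF = 0.876713, PV = 6.049320
  t = 3.0000: CF_t = 106.900000, DF = 0.820892, PV = 87.753399
Price P = sum_t PV_t = 100.263394
Macaulay numerator sum_t t * PV_t:
  t * PV_t at t = 1.0000: 6.460674
  t * PV_t at t = 2.0000: 12.098641
  t * PV_t at t = 3.0000: 263.260197
Macaulay duration D = (sum_t t * PV_t) / P = 281.819512 / 100.263394 = 2.810792


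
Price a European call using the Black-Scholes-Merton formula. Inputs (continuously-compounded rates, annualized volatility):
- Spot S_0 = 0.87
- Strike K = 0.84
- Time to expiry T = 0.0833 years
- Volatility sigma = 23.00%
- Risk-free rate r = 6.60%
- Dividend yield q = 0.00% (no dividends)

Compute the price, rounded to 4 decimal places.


Answer: Price = 0.0440

Derivation:
d1 = (ln(S/K) + (r - q + 0.5*sigma^2) * T) / (sigma * sqrt(T)) = 0.64463867
d2 = d1 - sigma * sqrt(T) = 0.57825667
exp(-rT) = 0.99451729; exp(-qT) = 1.00000000
C = S_0 * exp(-qT) * N(d1) - K * exp(-rT) * N(d2)
N(d1) = 0.74041932; N(d2) = 0.71845458
C = 0.8700 * 1.00000000 * 0.74041932 - 0.8400 * 0.99451729 * 0.71845458 = 0.0440


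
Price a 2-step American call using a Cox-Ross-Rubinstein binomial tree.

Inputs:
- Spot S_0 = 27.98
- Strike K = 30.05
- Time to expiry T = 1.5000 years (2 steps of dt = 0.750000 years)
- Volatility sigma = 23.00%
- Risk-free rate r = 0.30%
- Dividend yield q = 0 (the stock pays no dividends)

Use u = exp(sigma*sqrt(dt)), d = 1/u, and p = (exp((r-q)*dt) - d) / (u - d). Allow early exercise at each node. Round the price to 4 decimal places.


dt = T/N = 0.750000
u = exp(sigma*sqrt(dt)) = 1.220409; d = 1/u = 0.819398
p = (exp((r-q)*dt) - d) / (u - d) = 0.455985
Discount per step: exp(-r*dt) = 0.997753
Stock lattice S(k, i) with i counting down-moves:
  k=0: S(0,0) = 27.9800
  k=1: S(1,0) = 34.1470; S(1,1) = 22.9267
  k=2: S(2,0) = 41.6733; S(2,1) = 27.9800; S(2,2) = 18.7861
Terminal payoffs V(N, i) = max(S_T - K, 0):
  V(2,0) = 11.623342; V(2,1) = 0.000000; V(2,2) = 0.000000
Backward induction: V(k, i) = exp(-r*dt) * [p * V(k+1, i) + (1-p) * V(k+1, i+1)]; then take max(V_cont, immediate exercise) for American.
  V(1,0) = exp(-r*dt) * [p*11.623342 + (1-p)*0.000000] = 5.288154; exercise = 4.097037; V(1,0) = max -> 5.288154
  V(1,1) = exp(-r*dt) * [p*0.000000 + (1-p)*0.000000] = 0.000000; exercise = 0.000000; V(1,1) = max -> 0.000000
  V(0,0) = exp(-r*dt) * [p*5.288154 + (1-p)*0.000000] = 2.405898; exercise = 0.000000; V(0,0) = max -> 2.405898

Answer: Price = V(0,0) = 2.4059


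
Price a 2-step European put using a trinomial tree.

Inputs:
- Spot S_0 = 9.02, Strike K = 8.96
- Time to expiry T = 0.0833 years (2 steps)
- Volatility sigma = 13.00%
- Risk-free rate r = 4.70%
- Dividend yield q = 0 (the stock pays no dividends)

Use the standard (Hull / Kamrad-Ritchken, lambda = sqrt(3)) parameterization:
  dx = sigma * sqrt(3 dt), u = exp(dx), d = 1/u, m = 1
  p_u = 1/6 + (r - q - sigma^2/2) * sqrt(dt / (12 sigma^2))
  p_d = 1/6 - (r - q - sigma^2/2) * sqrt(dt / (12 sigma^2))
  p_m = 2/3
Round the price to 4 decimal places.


dt = T/N = 0.041650; dx = sigma*sqrt(3*dt) = 0.045953
u = exp(dx) = 1.047025; d = 1/u = 0.955087
p_u = 0.184137, p_m = 0.666667, p_d = 0.149196
Discount per step: exp(-r*dt) = 0.998044
Stock lattice S(k, j) with j the centered position index:
  k=0: S(0,+0) = 9.0200
  k=1: S(1,-1) = 8.6149; S(1,+0) = 9.0200; S(1,+1) = 9.4442
  k=2: S(2,-2) = 8.2280; S(2,-1) = 8.6149; S(2,+0) = 9.0200; S(2,+1) = 9.4442; S(2,+2) = 9.8883
Terminal payoffs V(N, j) = max(K - S_T, 0):
  V(2,-2) = 0.732034; V(2,-1) = 0.345114; V(2,+0) = 0.000000; V(2,+1) = 0.000000; V(2,+2) = 0.000000
Backward induction: V(k, j) = exp(-r*dt) * [p_u * V(k+1, j+1) + p_m * V(k+1, j) + p_d * V(k+1, j-1)]
  V(1,-1) = exp(-r*dt) * [p_u*0.000000 + p_m*0.345114 + p_d*0.732034] = 0.338630
  V(1,+0) = exp(-r*dt) * [p_u*0.000000 + p_m*0.000000 + p_d*0.345114] = 0.051389
  V(1,+1) = exp(-r*dt) * [p_u*0.000000 + p_m*0.000000 + p_d*0.000000] = 0.000000
  V(0,+0) = exp(-r*dt) * [p_u*0.000000 + p_m*0.051389 + p_d*0.338630] = 0.084616

Answer: Price = V(0,0) = 0.0846


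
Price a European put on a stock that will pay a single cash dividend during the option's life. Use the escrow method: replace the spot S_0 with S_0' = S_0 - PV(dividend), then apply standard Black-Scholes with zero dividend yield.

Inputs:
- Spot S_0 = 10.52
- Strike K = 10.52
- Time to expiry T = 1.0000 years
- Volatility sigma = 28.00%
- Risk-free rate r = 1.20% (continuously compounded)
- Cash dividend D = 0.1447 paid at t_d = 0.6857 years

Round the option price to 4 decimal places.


PV(D) = D * exp(-r * t_d) = 0.1447 * 0.99180536 = 0.14351424
S_0' = S_0 - PV(D) = 10.5200 - 0.14351424 = 10.37648576
d1 = (ln(S_0'/K) + (r + sigma^2/2)*T) / (sigma*sqrt(T)) = 0.13380020
d2 = d1 - sigma*sqrt(T) = -0.14619980
exp(-rT) = 0.98807171
N(-d1) = 0.44678029; N(-d2) = 0.55811817
P = K * exp(-rT) * N(-d2) - S_0' * N(-d1) = 10.5200 * 0.98807171 * 0.55811817 - 10.37648576 * 0.44678029 = 1.1654

Answer: Price = 1.1654


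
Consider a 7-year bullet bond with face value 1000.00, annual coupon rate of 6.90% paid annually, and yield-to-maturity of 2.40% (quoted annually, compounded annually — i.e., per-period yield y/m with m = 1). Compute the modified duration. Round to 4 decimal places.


Coupon per period c = face * coupon_rate / m = 69.000000
Periods per year m = 1; per-period yield y/m = 0.024000
Number of cashflows N = 7
Cashflows (t years, CF_t, discount factor 1/(1+y/m)^(m*t), PV):
  t = 1.0000: CF_t = 69.000000, DF = 0.976562, PV = 67.382812
  t = 2.0000: CF_t = 69.000000, DF = 0.953674, PV = 65.803528
  t = 3.0000: CF_t = 69.000000, DF = 0.931323, PV = 64.261258
  t = 4.0000: CF_t = 69.000000, DF = 0.909495, PV = 62.755134
  t = 5.0000: CF_t = 69.000000, DF = 0.888178, PV = 61.284311
  t = 6.0000: CF_t = 69.000000, DF = 0.867362, PV = 59.847960
  t = 7.0000: CF_t = 1069.000000, DF = 0.847033, PV = 905.478221
Price P = sum_t PV_t = 1286.813224
First compute Macaulay numerator sum_t t * PV_t:
  t * PV_t at t = 1.0000: 67.382812
  t * PV_t at t = 2.0000: 131.607056
  t * PV_t at t = 3.0000: 192.783773
  t * PV_t at t = 4.0000: 251.020538
  t * PV_t at t = 5.0000: 306.421555
  t * PV_t at t = 6.0000: 359.087760
  t * PV_t at t = 7.0000: 6338.347544
Macaulay duration D = 7646.651037 / 1286.813224 = 5.942316
Modified duration = D / (1 + y/m) = 5.942316 / (1 + 0.024000) = 5.803043

Answer: Modified duration = 5.8030


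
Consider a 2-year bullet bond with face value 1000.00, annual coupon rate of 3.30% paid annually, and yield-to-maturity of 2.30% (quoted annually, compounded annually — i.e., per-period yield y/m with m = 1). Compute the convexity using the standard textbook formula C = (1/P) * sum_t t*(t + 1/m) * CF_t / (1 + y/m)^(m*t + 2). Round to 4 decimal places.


Coupon per period c = face * coupon_rate / m = 33.000000
Periods per year m = 1; per-period yield y/m = 0.023000
Number of cashflows N = 2
Cashflows (t years, CF_t, discount factor 1/(1+y/m)^(m*t), PV):
  t = 1.0000: CF_t = 33.000000, DF = 0.977517, PV = 32.258065
  t = 2.0000: CF_t = 1033.000000, DF = 0.955540, PV = 987.072503
Price P = sum_t PV_t = 1019.330568
Convexity numerator sum_t t*(t + 1/m) * CF_t / (1+y/m)^(m*t + 2):
  t = 1.0000: term = 61.647722
  t = 2.0000: term = 5659.121745
Convexity = (1/P) * sum = 5720.769467 / 1019.330568 = 5.612281

Answer: Convexity = 5.6123


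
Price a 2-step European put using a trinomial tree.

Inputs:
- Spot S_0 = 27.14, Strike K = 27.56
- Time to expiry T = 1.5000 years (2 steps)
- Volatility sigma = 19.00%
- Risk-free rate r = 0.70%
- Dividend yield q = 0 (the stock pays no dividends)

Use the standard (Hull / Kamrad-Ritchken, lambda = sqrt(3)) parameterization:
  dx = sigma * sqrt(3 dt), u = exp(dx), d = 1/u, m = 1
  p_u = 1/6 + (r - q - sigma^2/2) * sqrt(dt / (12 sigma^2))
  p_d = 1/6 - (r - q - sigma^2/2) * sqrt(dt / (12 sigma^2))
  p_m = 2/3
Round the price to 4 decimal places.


dt = T/N = 0.750000; dx = sigma*sqrt(3*dt) = 0.285000
u = exp(dx) = 1.329762; d = 1/u = 0.752014
p_u = 0.152127, p_m = 0.666667, p_d = 0.181206
Discount per step: exp(-r*dt) = 0.994764
Stock lattice S(k, j) with j the centered position index:
  k=0: S(0,+0) = 27.1400
  k=1: S(1,-1) = 20.4097; S(1,+0) = 27.1400; S(1,+1) = 36.0897
  k=2: S(2,-2) = 15.3484; S(2,-1) = 20.4097; S(2,+0) = 27.1400; S(2,+1) = 36.0897; S(2,+2) = 47.9908
Terminal payoffs V(N, j) = max(K - S_T, 0):
  V(2,-2) = 12.211640; V(2,-1) = 7.150333; V(2,+0) = 0.420000; V(2,+1) = 0.000000; V(2,+2) = 0.000000
Backward induction: V(k, j) = exp(-r*dt) * [p_u * V(k+1, j+1) + p_m * V(k+1, j) + p_d * V(k+1, j-1)]
  V(1,-1) = exp(-r*dt) * [p_u*0.420000 + p_m*7.150333 + p_d*12.211640] = 7.006724
  V(1,+0) = exp(-r*dt) * [p_u*0.000000 + p_m*0.420000 + p_d*7.150333] = 1.567434
  V(1,+1) = exp(-r*dt) * [p_u*0.000000 + p_m*0.000000 + p_d*0.420000] = 0.075708
  V(0,+0) = exp(-r*dt) * [p_u*0.075708 + p_m*1.567434 + p_d*7.006724] = 2.313954

Answer: Price = V(0,0) = 2.3140


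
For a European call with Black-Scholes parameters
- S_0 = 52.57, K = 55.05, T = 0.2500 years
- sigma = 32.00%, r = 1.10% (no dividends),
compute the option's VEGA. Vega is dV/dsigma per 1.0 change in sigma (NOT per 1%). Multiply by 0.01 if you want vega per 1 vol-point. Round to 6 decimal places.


Answer: Vega = 10.296827

Derivation:
d1 = -0.1909140521; d2 = -0.3509140521
phi(d1) = 0.3917377685; exp(-qT) = 1.0000000000; exp(-rT) = 0.9972537778
Vega = S * exp(-qT) * phi(d1) * sqrt(T) = 52.5700 * 1.0000000000 * 0.3917377685 * 0.5000000000 = 10.296827


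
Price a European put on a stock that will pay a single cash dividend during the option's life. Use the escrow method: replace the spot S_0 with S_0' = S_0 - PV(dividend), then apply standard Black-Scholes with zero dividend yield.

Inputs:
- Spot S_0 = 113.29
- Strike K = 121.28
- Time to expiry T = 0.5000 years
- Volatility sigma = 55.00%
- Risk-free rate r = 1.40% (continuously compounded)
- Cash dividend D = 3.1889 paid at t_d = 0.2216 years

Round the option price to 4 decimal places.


Answer: Price = 23.3977

Derivation:
PV(D) = D * exp(-r * t_d) = 3.1889 * 0.99690241 = 3.17902209
S_0' = S_0 - PV(D) = 113.2900 - 3.17902209 = 110.11097791
d1 = (ln(S_0'/K) + (r + sigma^2/2)*T) / (sigma*sqrt(T)) = -0.03596776
d2 = d1 - sigma*sqrt(T) = -0.42487649
exp(-rT) = 0.99302444
N(-d1) = 0.51434597; N(-d2) = 0.66453664
P = K * exp(-rT) * N(-d2) - S_0' * N(-d1) = 121.2800 * 0.99302444 * 0.66453664 - 110.11097791 * 0.51434597 = 23.3977


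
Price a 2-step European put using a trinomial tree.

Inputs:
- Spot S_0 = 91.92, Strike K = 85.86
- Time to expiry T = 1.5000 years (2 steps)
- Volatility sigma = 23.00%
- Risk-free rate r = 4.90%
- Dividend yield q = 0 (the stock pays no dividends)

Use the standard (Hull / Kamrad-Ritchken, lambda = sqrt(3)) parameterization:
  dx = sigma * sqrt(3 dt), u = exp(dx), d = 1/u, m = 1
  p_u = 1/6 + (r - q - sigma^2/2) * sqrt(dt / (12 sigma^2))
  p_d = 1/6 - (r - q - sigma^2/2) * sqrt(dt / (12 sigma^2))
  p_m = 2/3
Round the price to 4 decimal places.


dt = T/N = 0.750000; dx = sigma*sqrt(3*dt) = 0.345000
u = exp(dx) = 1.411990; d = 1/u = 0.708220
p_u = 0.191178, p_m = 0.666667, p_d = 0.142156
Discount per step: exp(-r*dt) = 0.963917
Stock lattice S(k, j) with j the centered position index:
  k=0: S(0,+0) = 91.9200
  k=1: S(1,-1) = 65.0996; S(1,+0) = 91.9200; S(1,+1) = 129.7901
  k=2: S(2,-2) = 46.1049; S(2,-1) = 65.0996; S(2,+0) = 91.9200; S(2,+1) = 129.7901; S(2,+2) = 183.2623
Terminal payoffs V(N, j) = max(K - S_T, 0):
  V(2,-2) = 39.755128; V(2,-1) = 20.760385; V(2,+0) = 0.000000; V(2,+1) = 0.000000; V(2,+2) = 0.000000
Backward induction: V(k, j) = exp(-r*dt) * [p_u * V(k+1, j+1) + p_m * V(k+1, j) + p_d * V(k+1, j-1)]
  V(1,-1) = exp(-r*dt) * [p_u*0.000000 + p_m*20.760385 + p_d*39.755128] = 18.788362
  V(1,+0) = exp(-r*dt) * [p_u*0.000000 + p_m*0.000000 + p_d*20.760385] = 2.844721
  V(1,+1) = exp(-r*dt) * [p_u*0.000000 + p_m*0.000000 + p_d*0.000000] = 0.000000
  V(0,+0) = exp(-r*dt) * [p_u*0.000000 + p_m*2.844721 + p_d*18.788362] = 4.402552

Answer: Price = V(0,0) = 4.4026


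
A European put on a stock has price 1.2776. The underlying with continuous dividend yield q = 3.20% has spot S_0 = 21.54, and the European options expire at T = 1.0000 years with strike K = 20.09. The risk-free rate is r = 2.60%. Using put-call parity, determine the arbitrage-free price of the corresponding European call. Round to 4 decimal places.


Answer: Call price = 2.5648

Derivation:
Put-call parity: C - P = S_0 * exp(-qT) - K * exp(-rT).
S_0 * exp(-qT) = 21.5400 * 0.96850658 = 20.86163178
K * exp(-rT) = 20.0900 * 0.97433509 = 19.57439195
C = P + S*exp(-qT) - K*exp(-rT)
C = 1.2776 + 20.86163178 - 19.57439195 = 2.5648


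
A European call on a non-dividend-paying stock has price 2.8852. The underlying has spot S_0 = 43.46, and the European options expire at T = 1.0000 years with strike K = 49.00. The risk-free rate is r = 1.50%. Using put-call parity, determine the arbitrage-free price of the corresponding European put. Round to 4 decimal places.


Put-call parity: C - P = S_0 * exp(-qT) - K * exp(-rT).
S_0 * exp(-qT) = 43.4600 * 1.00000000 = 43.46000000
K * exp(-rT) = 49.0000 * 0.98511194 = 48.27048504
P = C - S*exp(-qT) + K*exp(-rT)
P = 2.8852 - 43.46000000 + 48.27048504 = 7.6957

Answer: Put price = 7.6957


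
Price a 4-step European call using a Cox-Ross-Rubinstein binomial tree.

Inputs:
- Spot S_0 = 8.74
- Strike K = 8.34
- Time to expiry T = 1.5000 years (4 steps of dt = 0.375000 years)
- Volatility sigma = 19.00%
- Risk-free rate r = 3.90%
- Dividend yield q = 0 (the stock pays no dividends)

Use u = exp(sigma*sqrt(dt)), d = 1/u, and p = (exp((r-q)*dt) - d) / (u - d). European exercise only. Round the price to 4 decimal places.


dt = T/N = 0.375000
u = exp(sigma*sqrt(dt)) = 1.123390; d = 1/u = 0.890163
p = (exp((r-q)*dt) - d) / (u - d) = 0.534113
Discount per step: exp(-r*dt) = 0.985481
Stock lattice S(k, i) with i counting down-moves:
  k=0: S(0,0) = 8.7400
  k=1: S(1,0) = 9.8184; S(1,1) = 7.7800
  k=2: S(2,0) = 11.0299; S(2,1) = 8.7400; S(2,2) = 6.9255
  k=3: S(3,0) = 12.3909; S(3,1) = 9.8184; S(3,2) = 7.7800; S(3,3) = 6.1648
  k=4: S(4,0) = 13.9198; S(4,1) = 11.0299; S(4,2) = 8.7400; S(4,3) = 6.9255; S(4,4) = 5.4877
Terminal payoffs V(N, i) = max(S_T - K, 0):
  V(4,0) = 5.579813; V(4,1) = 2.689921; V(4,2) = 0.400000; V(4,3) = 0.000000; V(4,4) = 0.000000
Backward induction: V(k, i) = exp(-r*dt) * [p * V(k+1, i) + (1-p) * V(k+1, i+1)].
  V(3,0) = exp(-r*dt) * [p*5.579813 + (1-p)*2.689921] = 4.171987
  V(3,1) = exp(-r*dt) * [p*2.689921 + (1-p)*0.400000] = 1.599512
  V(3,2) = exp(-r*dt) * [p*0.400000 + (1-p)*0.000000] = 0.210543
  V(3,3) = exp(-r*dt) * [p*0.000000 + (1-p)*0.000000] = 0.000000
  V(2,0) = exp(-r*dt) * [p*4.171987 + (1-p)*1.599512] = 2.930333
  V(2,1) = exp(-r*dt) * [p*1.599512 + (1-p)*0.210543] = 0.938582
  V(2,2) = exp(-r*dt) * [p*0.210543 + (1-p)*0.000000] = 0.110821
  V(1,0) = exp(-r*dt) * [p*2.930333 + (1-p)*0.938582] = 1.973330
  V(1,1) = exp(-r*dt) * [p*0.938582 + (1-p)*0.110821] = 0.544911
  V(0,0) = exp(-r*dt) * [p*1.973330 + (1-p)*0.544911] = 1.288860

Answer: Price = V(0,0) = 1.2889


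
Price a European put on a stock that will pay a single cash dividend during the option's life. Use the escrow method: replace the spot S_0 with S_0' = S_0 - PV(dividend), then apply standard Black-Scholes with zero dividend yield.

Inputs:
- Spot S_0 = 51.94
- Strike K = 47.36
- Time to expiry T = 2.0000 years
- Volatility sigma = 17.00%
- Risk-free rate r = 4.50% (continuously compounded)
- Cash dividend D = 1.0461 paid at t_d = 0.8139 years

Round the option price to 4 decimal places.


PV(D) = D * exp(-r * t_d) = 1.0461 * 0.96403710 = 1.00847921
S_0' = S_0 - PV(D) = 51.9400 - 1.00847921 = 50.93152079
d1 = (ln(S_0'/K) + (r + sigma^2/2)*T) / (sigma*sqrt(T)) = 0.79696762
d2 = d1 - sigma*sqrt(T) = 0.55655131
exp(-rT) = 0.91393119
N(-d1) = 0.21273492; N(-d2) = 0.28891701
P = K * exp(-rT) * N(-d2) - S_0' * N(-d1) = 47.3600 * 0.91393119 * 0.28891701 - 50.93152079 * 0.21273492 = 1.6705

Answer: Price = 1.6705


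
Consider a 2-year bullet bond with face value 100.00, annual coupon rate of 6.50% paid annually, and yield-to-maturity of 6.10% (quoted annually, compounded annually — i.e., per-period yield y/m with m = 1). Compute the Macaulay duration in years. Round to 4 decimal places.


Answer: Macaulay duration = 1.9392 years

Derivation:
Coupon per period c = face * coupon_rate / m = 6.500000
Periods per year m = 1; per-period yield y/m = 0.061000
Number of cashflows N = 2
Cashflows (t years, CF_t, discount factor 1/(1+y/m)^(m*t), PV):
  t = 1.0000: CF_t = 6.500000, DF = 0.942507, PV = 6.126296
  t = 2.0000: CF_t = 106.500000, DF = 0.888320, PV = 94.606035
Price P = sum_t PV_t = 100.732331
Macaulay numerator sum_t t * PV_t:
  t * PV_t at t = 1.0000: 6.126296
  t * PV_t at t = 2.0000: 189.212069
Macaulay duration D = (sum_t t * PV_t) / P = 195.338365 / 100.732331 = 1.939182


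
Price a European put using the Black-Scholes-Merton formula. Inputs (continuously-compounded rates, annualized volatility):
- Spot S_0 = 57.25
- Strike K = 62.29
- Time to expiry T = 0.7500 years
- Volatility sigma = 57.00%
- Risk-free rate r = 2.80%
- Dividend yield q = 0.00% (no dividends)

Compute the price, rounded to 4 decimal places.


d1 = (ln(S/K) + (r - q + 0.5*sigma^2) * T) / (sigma * sqrt(T)) = 0.11843630
d2 = d1 - sigma * sqrt(T) = -0.37519818
exp(-rT) = 0.97921896; exp(-qT) = 1.00000000
P = K * exp(-rT) * N(-d2) - S_0 * exp(-qT) * N(-d1)
N(-d1) = 0.45286098; N(-d2) = 0.64624346
P = 62.2900 * 0.97921896 * 0.64624346 - 57.2500 * 1.00000000 * 0.45286098 = 13.4917

Answer: Price = 13.4917


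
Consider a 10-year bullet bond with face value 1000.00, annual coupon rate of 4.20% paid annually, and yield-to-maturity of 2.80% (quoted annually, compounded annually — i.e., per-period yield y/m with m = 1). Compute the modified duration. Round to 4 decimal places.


Answer: Modified duration = 8.2423

Derivation:
Coupon per period c = face * coupon_rate / m = 42.000000
Periods per year m = 1; per-period yield y/m = 0.028000
Number of cashflows N = 10
Cashflows (t years, CF_t, discount factor 1/(1+y/m)^(m*t), PV):
  t = 1.0000: CF_t = 42.000000, DF = 0.972763, PV = 40.856031
  t = 2.0000: CF_t = 42.000000, DF = 0.946267, PV = 39.743221
  t = 3.0000: CF_t = 42.000000, DF = 0.920493, PV = 38.660721
  t = 4.0000: CF_t = 42.000000, DF = 0.895422, PV = 37.607705
  t = 5.0000: CF_t = 42.000000, DF = 0.871033, PV = 36.583371
  t = 6.0000: CF_t = 42.000000, DF = 0.847308, PV = 35.586936
  t = 7.0000: CF_t = 42.000000, DF = 0.824230, PV = 34.617642
  t = 8.0000: CF_t = 42.000000, DF = 0.801780, PV = 33.674749
  t = 9.0000: CF_t = 42.000000, DF = 0.779941, PV = 32.757538
  t = 10.0000: CF_t = 1042.000000, DF = 0.758698, PV = 790.563160
Price P = sum_t PV_t = 1120.651075
First compute Macaulay numerator sum_t t * PV_t:
  t * PV_t at t = 1.0000: 40.856031
  t * PV_t at t = 2.0000: 79.486442
  t * PV_t at t = 3.0000: 115.982162
  t * PV_t at t = 4.0000: 150.430820
  t * PV_t at t = 5.0000: 182.916853
  t * PV_t at t = 6.0000: 213.521619
  t * PV_t at t = 7.0000: 242.323497
  t * PV_t at t = 8.0000: 269.397996
  t * PV_t at t = 9.0000: 294.817845
  t * PV_t at t = 10.0000: 7905.631598
Macaulay duration D = 9495.364863 / 1120.651075 = 8.473079
Modified duration = D / (1 + y/m) = 8.473079 / (1 + 0.028000) = 8.242295


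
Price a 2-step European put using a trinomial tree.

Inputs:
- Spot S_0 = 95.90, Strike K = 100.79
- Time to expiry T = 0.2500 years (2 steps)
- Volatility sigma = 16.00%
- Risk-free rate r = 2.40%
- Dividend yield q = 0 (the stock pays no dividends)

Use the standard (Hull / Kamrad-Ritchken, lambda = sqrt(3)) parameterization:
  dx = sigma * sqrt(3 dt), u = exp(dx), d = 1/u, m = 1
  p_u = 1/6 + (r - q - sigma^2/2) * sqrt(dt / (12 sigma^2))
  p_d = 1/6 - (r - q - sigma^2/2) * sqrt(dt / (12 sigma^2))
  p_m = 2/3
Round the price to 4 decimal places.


Answer: Price = V(0,0) = 5.9115

Derivation:
dt = T/N = 0.125000; dx = sigma*sqrt(3*dt) = 0.097980
u = exp(dx) = 1.102940; d = 1/u = 0.906667
p_u = 0.173811, p_m = 0.666667, p_d = 0.159522
Discount per step: exp(-r*dt) = 0.997004
Stock lattice S(k, j) with j the centered position index:
  k=0: S(0,+0) = 95.9000
  k=1: S(1,-1) = 86.9494; S(1,+0) = 95.9000; S(1,+1) = 105.7720
  k=2: S(2,-2) = 78.8342; S(2,-1) = 86.9494; S(2,+0) = 95.9000; S(2,+1) = 105.7720; S(2,+2) = 116.6602
Terminal payoffs V(N, j) = max(K - S_T, 0):
  V(2,-2) = 21.955809; V(2,-1) = 13.840595; V(2,+0) = 4.890000; V(2,+1) = 0.000000; V(2,+2) = 0.000000
Backward induction: V(k, j) = exp(-r*dt) * [p_u * V(k+1, j+1) + p_m * V(k+1, j) + p_d * V(k+1, j-1)]
  V(1,-1) = exp(-r*dt) * [p_u*4.890000 + p_m*13.840595 + p_d*21.955809] = 13.538764
  V(1,+0) = exp(-r*dt) * [p_u*0.000000 + p_m*4.890000 + p_d*13.840595] = 5.451505
  V(1,+1) = exp(-r*dt) * [p_u*0.000000 + p_m*0.000000 + p_d*4.890000] = 0.777727
  V(0,+0) = exp(-r*dt) * [p_u*0.777727 + p_m*5.451505 + p_d*13.538764] = 5.911488


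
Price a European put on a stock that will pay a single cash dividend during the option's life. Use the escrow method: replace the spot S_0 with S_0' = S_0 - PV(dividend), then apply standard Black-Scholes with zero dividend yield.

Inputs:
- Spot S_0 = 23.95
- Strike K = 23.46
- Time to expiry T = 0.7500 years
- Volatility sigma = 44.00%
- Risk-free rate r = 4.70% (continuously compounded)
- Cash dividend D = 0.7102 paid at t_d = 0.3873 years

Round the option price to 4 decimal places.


Answer: Price = 3.1734

Derivation:
PV(D) = D * exp(-r * t_d) = 0.7102 * 0.98196158 = 0.69738911
S_0' = S_0 - PV(D) = 23.9500 - 0.69738911 = 23.25261089
d1 = (ln(S_0'/K) + (r + sigma^2/2)*T) / (sigma*sqrt(T)) = 0.25973041
d2 = d1 - sigma*sqrt(T) = -0.12132077
exp(-rT) = 0.96536405
N(-d1) = 0.39753587; N(-d2) = 0.54828151
P = K * exp(-rT) * N(-d2) - S_0' * N(-d1) = 23.4600 * 0.96536405 * 0.54828151 - 23.25261089 * 0.39753587 = 3.1734


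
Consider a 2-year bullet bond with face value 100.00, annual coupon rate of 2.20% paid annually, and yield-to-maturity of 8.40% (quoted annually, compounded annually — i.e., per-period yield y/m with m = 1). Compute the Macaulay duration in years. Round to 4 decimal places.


Answer: Macaulay duration = 1.9772 years

Derivation:
Coupon per period c = face * coupon_rate / m = 2.200000
Periods per year m = 1; per-period yield y/m = 0.084000
Number of cashflows N = 2
Cashflows (t years, CF_t, discount factor 1/(1+y/m)^(m*t), PV):
  t = 1.0000: CF_t = 2.200000, DF = 0.922509, PV = 2.029520
  t = 2.0000: CF_t = 102.200000, DF = 0.851023, PV = 86.974578
Price P = sum_t PV_t = 89.004099
Macaulay numerator sum_t t * PV_t:
  t * PV_t at t = 1.0000: 2.029520
  t * PV_t at t = 2.0000: 173.949156
Macaulay duration D = (sum_t t * PV_t) / P = 175.978677 / 89.004099 = 1.977197


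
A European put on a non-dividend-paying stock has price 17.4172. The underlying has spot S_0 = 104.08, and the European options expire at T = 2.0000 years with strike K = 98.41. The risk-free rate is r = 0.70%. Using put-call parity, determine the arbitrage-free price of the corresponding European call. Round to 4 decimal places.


Put-call parity: C - P = S_0 * exp(-qT) - K * exp(-rT).
S_0 * exp(-qT) = 104.0800 * 1.00000000 = 104.08000000
K * exp(-rT) = 98.4100 * 0.98609754 = 97.04185933
C = P + S*exp(-qT) - K*exp(-rT)
C = 17.4172 + 104.08000000 - 97.04185933 = 24.4553

Answer: Call price = 24.4553


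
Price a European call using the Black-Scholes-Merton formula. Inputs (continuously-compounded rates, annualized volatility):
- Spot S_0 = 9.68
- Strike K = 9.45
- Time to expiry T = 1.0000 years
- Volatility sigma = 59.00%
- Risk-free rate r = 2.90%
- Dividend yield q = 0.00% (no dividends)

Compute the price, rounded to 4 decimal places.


d1 = (ln(S/K) + (r - q + 0.5*sigma^2) * T) / (sigma * sqrt(T)) = 0.38491044
d2 = d1 - sigma * sqrt(T) = -0.20508956
exp(-rT) = 0.97141646; exp(-qT) = 1.00000000
C = S_0 * exp(-qT) * N(d1) - K * exp(-rT) * N(d2)
N(d1) = 0.64984811; N(d2) = 0.41875108
C = 9.6800 * 1.00000000 * 0.64984811 - 9.4500 * 0.97141646 * 0.41875108 = 2.4464

Answer: Price = 2.4464


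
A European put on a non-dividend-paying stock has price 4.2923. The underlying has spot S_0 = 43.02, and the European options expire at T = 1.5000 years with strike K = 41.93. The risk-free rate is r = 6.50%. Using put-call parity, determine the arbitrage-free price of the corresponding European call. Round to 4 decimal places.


Answer: Call price = 9.2775

Derivation:
Put-call parity: C - P = S_0 * exp(-qT) - K * exp(-rT).
S_0 * exp(-qT) = 43.0200 * 1.00000000 = 43.02000000
K * exp(-rT) = 41.9300 * 0.90710234 = 38.03480118
C = P + S*exp(-qT) - K*exp(-rT)
C = 4.2923 + 43.02000000 - 38.03480118 = 9.2775


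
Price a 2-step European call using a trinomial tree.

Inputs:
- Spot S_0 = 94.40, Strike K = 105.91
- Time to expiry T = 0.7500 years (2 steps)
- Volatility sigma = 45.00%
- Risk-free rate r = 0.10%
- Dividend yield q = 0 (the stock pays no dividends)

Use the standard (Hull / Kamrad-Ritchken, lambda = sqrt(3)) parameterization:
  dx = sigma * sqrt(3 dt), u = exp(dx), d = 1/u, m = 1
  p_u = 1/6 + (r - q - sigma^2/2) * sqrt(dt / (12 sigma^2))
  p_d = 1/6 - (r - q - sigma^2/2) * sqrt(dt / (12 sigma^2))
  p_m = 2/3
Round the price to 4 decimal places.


Answer: Price = V(0,0) = 10.0961

Derivation:
dt = T/N = 0.375000; dx = sigma*sqrt(3*dt) = 0.477297
u = exp(dx) = 1.611712; d = 1/u = 0.620458
p_u = 0.127285, p_m = 0.666667, p_d = 0.206049
Discount per step: exp(-r*dt) = 0.999625
Stock lattice S(k, j) with j the centered position index:
  k=0: S(0,+0) = 94.4000
  k=1: S(1,-1) = 58.5713; S(1,+0) = 94.4000; S(1,+1) = 152.1456
  k=2: S(2,-2) = 36.3410; S(2,-1) = 58.5713; S(2,+0) = 94.4000; S(2,+1) = 152.1456; S(2,+2) = 245.2150
Terminal payoffs V(N, j) = max(S_T - K, 0):
  V(2,-2) = 0.000000; V(2,-1) = 0.000000; V(2,+0) = 0.000000; V(2,+1) = 46.235629; V(2,+2) = 139.304963
Backward induction: V(k, j) = exp(-r*dt) * [p_u * V(k+1, j+1) + p_m * V(k+1, j) + p_d * V(k+1, j-1)]
  V(1,-1) = exp(-r*dt) * [p_u*0.000000 + p_m*0.000000 + p_d*0.000000] = 0.000000
  V(1,+0) = exp(-r*dt) * [p_u*46.235629 + p_m*0.000000 + p_d*0.000000] = 5.882884
  V(1,+1) = exp(-r*dt) * [p_u*139.304963 + p_m*46.235629 + p_d*0.000000] = 48.536945
  V(0,+0) = exp(-r*dt) * [p_u*48.536945 + p_m*5.882884 + p_d*0.000000] = 10.096149


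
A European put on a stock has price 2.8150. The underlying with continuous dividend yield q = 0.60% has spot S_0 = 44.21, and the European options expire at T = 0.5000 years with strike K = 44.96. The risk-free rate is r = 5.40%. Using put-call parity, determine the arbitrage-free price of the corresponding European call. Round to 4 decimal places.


Put-call parity: C - P = S_0 * exp(-qT) - K * exp(-rT).
S_0 * exp(-qT) = 44.2100 * 0.99700450 = 44.07756875
K * exp(-rT) = 44.9600 * 0.97336124 = 43.76232142
C = P + S*exp(-qT) - K*exp(-rT)
C = 2.8150 + 44.07756875 - 43.76232142 = 3.1302

Answer: Call price = 3.1302


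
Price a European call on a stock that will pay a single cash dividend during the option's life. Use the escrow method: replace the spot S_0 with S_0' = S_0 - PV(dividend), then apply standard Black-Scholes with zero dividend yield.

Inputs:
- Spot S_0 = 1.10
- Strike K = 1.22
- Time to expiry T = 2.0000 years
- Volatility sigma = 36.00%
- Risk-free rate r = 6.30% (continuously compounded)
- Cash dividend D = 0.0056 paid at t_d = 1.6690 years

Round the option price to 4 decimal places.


Answer: Price = 0.2279

Derivation:
PV(D) = D * exp(-r * t_d) = 0.0056 * 0.90019218 = 0.00504108
S_0' = S_0 - PV(D) = 1.1000 - 0.00504108 = 1.09495892
d1 = (ln(S_0'/K) + (r + sigma^2/2)*T) / (sigma*sqrt(T)) = 0.28965056
d2 = d1 - sigma*sqrt(T) = -0.21946632
exp(-rT) = 0.88161485
N(d1) = 0.61395821; N(d2) = 0.41314341
C = S_0' * N(d1) - K * exp(-rT) * N(d2) = 1.09495892 * 0.61395821 - 1.2200 * 0.88161485 * 0.41314341 = 0.2279


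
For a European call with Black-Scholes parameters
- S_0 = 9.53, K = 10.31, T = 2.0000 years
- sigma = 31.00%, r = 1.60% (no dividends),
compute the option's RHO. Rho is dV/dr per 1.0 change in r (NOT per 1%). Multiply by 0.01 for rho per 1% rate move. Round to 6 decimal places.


d1 = 0.1127502739; d2 = -0.3256559304
phi(d1) = 0.3964145209; exp(-qT) = 1.0000000000; exp(-rT) = 0.9685065821
N(d2) = 0.3723423453
Rho = K*T*exp(-rT)*N(d2) = 10.3100 * 2.0000 * 0.9685065821 * 0.3723423453 = 7.435902

Answer: Rho = 7.435902


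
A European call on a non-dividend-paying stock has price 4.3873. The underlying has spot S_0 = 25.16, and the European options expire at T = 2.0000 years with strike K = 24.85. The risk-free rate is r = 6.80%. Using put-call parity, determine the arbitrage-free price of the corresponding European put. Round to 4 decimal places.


Put-call parity: C - P = S_0 * exp(-qT) - K * exp(-rT).
S_0 * exp(-qT) = 25.1600 * 1.00000000 = 25.16000000
K * exp(-rT) = 24.8500 * 0.87284263 = 21.69013942
P = C - S*exp(-qT) + K*exp(-rT)
P = 4.3873 - 25.16000000 + 21.69013942 = 0.9174

Answer: Put price = 0.9174


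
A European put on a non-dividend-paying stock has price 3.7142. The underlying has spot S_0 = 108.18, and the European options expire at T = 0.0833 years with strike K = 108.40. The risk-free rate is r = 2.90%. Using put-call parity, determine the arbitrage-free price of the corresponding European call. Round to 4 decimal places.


Put-call parity: C - P = S_0 * exp(-qT) - K * exp(-rT).
S_0 * exp(-qT) = 108.1800 * 1.00000000 = 108.18000000
K * exp(-rT) = 108.4000 * 0.99758722 = 108.13845416
C = P + S*exp(-qT) - K*exp(-rT)
C = 3.7142 + 108.18000000 - 108.13845416 = 3.7557

Answer: Call price = 3.7557


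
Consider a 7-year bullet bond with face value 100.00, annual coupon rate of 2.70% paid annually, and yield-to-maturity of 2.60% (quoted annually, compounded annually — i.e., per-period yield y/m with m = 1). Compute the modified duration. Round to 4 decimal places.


Answer: Modified duration = 6.3094

Derivation:
Coupon per period c = face * coupon_rate / m = 2.700000
Periods per year m = 1; per-period yield y/m = 0.026000
Number of cashflows N = 7
Cashflows (t years, CF_t, discount factor 1/(1+y/m)^(m*t), PV):
  t = 1.0000: CF_t = 2.700000, DF = 0.974659, PV = 2.631579
  t = 2.0000: CF_t = 2.700000, DF = 0.949960, PV = 2.564892
  t = 3.0000: CF_t = 2.700000, DF = 0.925887, PV = 2.499895
  t = 4.0000: CF_t = 2.700000, DF = 0.902424, PV = 2.436544
  t = 5.0000: CF_t = 2.700000, DF = 0.879555, PV = 2.374800
  t = 6.0000: CF_t = 2.700000, DF = 0.857266, PV = 2.314619
  t = 7.0000: CF_t = 102.700000, DF = 0.835542, PV = 85.810201
Price P = sum_t PV_t = 100.632529
First compute Macaulay numerator sum_t t * PV_t:
  t * PV_t at t = 1.0000: 2.631579
  t * PV_t at t = 2.0000: 5.129784
  t * PV_t at t = 3.0000: 7.499684
  t * PV_t at t = 4.0000: 9.746177
  t * PV_t at t = 5.0000: 11.873998
  t * PV_t at t = 6.0000: 13.887717
  t * PV_t at t = 7.0000: 600.671405
Macaulay duration D = 651.440343 / 100.632529 = 6.473457
Modified duration = D / (1 + y/m) = 6.473457 / (1 + 0.026000) = 6.309412


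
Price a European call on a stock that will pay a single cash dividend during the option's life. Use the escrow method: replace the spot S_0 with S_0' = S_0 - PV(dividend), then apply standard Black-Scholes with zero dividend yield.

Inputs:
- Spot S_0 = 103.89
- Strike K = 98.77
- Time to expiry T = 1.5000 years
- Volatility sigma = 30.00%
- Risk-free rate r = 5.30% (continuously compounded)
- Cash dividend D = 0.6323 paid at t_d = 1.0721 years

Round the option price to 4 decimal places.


PV(D) = D * exp(-r * t_d) = 0.6323 * 0.94476288 = 0.59737357
S_0' = S_0 - PV(D) = 103.8900 - 0.59737357 = 103.29262643
d1 = (ln(S_0'/K) + (r + sigma^2/2)*T) / (sigma*sqrt(T)) = 0.52193749
d2 = d1 - sigma*sqrt(T) = 0.15451403
exp(-rT) = 0.92357802
N(d1) = 0.69914307; N(d2) = 0.56139777
C = S_0' * N(d1) - K * exp(-rT) * N(d2) = 103.29262643 * 0.69914307 - 98.7700 * 0.92357802 * 0.56139777 = 21.0046

Answer: Price = 21.0046


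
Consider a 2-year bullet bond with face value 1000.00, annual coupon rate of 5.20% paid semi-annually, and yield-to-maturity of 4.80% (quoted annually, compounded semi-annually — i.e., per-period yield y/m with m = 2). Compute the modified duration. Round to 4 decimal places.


Answer: Modified duration = 1.8804

Derivation:
Coupon per period c = face * coupon_rate / m = 26.000000
Periods per year m = 2; per-period yield y/m = 0.024000
Number of cashflows N = 4
Cashflows (t years, CF_t, discount factor 1/(1+y/m)^(m*t), PV):
  t = 0.5000: CF_t = 26.000000, DF = 0.976562, PV = 25.390625
  t = 1.0000: CF_t = 26.000000, DF = 0.953674, PV = 24.795532
  t = 1.5000: CF_t = 26.000000, DF = 0.931323, PV = 24.214387
  t = 2.0000: CF_t = 1026.000000, DF = 0.909495, PV = 933.141564
Price P = sum_t PV_t = 1007.542108
First compute Macaulay numerator sum_t t * PV_t:
  t * PV_t at t = 0.5000: 12.695312
  t * PV_t at t = 1.0000: 24.795532
  t * PV_t at t = 1.5000: 36.321580
  t * PV_t at t = 2.0000: 1866.283128
Macaulay duration D = 1940.095553 / 1007.542108 = 1.925573
Modified duration = D / (1 + y/m) = 1.925573 / (1 + 0.024000) = 1.880442
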